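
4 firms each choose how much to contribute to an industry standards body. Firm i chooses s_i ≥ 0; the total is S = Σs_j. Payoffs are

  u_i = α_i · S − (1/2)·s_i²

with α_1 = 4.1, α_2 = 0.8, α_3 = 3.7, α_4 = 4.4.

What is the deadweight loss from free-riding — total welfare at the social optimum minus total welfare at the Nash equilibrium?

194.25

Firm i's FOC: ∂u_i/∂s_i = α_i − s_i = 0, so s_i* = α_i.
NE contributions = (4.1, 0.8, 3.7, 4.4); S = 13.
W^NE = (Σα)·S − ½Σα_i² = 13² − ½·50.5 = 143.75.
Planner sets s_i = Σα_j = 13 for every i, so S^SO = 4·13 = 52.
W^SO = (Σα)·S^SO − ½·4·(Σα)² = (4/2)·13² = 338.
Deadweight loss = W^SO − W^NE = 194.25.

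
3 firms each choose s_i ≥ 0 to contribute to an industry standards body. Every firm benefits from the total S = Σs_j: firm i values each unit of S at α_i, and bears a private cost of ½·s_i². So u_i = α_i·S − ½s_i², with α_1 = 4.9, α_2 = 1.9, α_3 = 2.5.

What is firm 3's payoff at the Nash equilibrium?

Firm i's FOC: ∂u_i/∂s_i = α_i − s_i = 0, so s_i* = α_i.
NE contributions = (4.9, 1.9, 2.5); S = 9.3.
u_3 = α_3·S − ½·(s_3)² = 2.5·9.3 − ½·2.5² = 20.125.

20.125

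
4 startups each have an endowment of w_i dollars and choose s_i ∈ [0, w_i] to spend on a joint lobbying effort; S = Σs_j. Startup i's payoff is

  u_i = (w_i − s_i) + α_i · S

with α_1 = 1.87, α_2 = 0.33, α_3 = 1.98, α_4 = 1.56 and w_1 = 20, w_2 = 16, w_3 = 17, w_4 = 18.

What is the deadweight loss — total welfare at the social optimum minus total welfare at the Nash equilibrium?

∂u_i/∂s_i = α_i − 1, so startup i contributes w_i if α_i > 1, else 0.
α_i > 1 for i ∈ {1, 3, 4}; NE contributions (20, 0, 17, 18), S = 55.
W^NE = Σw_i − S^NE + (Σα_i)·S^NE = 71 + 4.74·55 = 331.7.
Planner: ∂(Σu_j)/∂s_i = Σα_j − 1 = 4.74 > 0, so everyone contributes w_i; S^SO = 71, W^SO = 71 + 4.74·71 = 407.54.
Deadweight loss = 75.84.

75.84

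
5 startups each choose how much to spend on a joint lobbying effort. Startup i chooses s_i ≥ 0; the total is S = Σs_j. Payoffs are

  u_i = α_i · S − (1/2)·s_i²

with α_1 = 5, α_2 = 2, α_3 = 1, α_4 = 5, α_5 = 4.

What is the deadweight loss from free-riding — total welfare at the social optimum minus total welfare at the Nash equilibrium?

469

Startup i's FOC: ∂u_i/∂s_i = α_i − s_i = 0, so s_i* = α_i.
NE contributions = (5, 2, 1, 5, 4); S = 17.
W^NE = (Σα)·S − ½Σα_i² = 17² − ½·71 = 253.5.
Planner sets s_i = Σα_j = 17 for every i, so S^SO = 5·17 = 85.
W^SO = (Σα)·S^SO − ½·5·(Σα)² = (5/2)·17² = 722.5.
Deadweight loss = W^SO − W^NE = 469.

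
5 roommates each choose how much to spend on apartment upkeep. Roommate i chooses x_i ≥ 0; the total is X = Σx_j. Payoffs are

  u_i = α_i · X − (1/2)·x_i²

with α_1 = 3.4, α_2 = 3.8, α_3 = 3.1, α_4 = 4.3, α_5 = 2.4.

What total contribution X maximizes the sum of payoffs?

85

Planner FOC: ∂(Σu_j)/∂x_i = (Σα_j) − x_i = 0, so x_i^SO = Σα_j = 17 for every i; X^SO = 85.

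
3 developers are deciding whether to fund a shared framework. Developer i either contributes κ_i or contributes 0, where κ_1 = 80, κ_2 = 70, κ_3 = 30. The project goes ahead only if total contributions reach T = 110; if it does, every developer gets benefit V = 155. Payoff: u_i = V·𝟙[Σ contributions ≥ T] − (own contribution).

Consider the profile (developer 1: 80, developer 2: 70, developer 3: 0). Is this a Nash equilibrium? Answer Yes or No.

Yes

Total = 150 ≥ 110: provided.
Developer 1 (pledges 80, payoff 75): dropping to 0 → total 70, payoff 0. No gain.
Developer 2 (pledges 70, payoff 85): dropping to 0 → total 80, payoff 0. No gain.
Developer 3 (pledges 0, payoff 155): pledging 30 → total 180, payoff 125. No gain.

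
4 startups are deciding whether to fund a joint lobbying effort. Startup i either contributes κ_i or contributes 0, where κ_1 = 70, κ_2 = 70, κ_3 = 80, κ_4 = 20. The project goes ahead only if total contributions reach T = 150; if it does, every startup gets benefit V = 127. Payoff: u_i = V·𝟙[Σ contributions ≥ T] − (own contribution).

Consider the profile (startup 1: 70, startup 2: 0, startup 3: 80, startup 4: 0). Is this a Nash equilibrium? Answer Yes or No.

Total = 150 ≥ 150: provided.
Startup 1 (pledges 70, payoff 57): dropping to 0 → total 80, payoff 0. No gain.
Startup 2 (pledges 0, payoff 127): pledging 70 → total 220, payoff 57. No gain.
Startup 3 (pledges 80, payoff 47): dropping to 0 → total 70, payoff 0. No gain.
Startup 4 (pledges 0, payoff 127): pledging 20 → total 170, payoff 107. No gain.

Yes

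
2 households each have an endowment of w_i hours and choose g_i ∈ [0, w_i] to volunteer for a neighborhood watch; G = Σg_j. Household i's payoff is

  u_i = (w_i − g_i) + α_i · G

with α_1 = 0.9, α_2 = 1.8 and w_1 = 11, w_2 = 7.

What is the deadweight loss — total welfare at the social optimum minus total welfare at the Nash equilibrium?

∂u_i/∂g_i = α_i − 1, so household i contributes w_i if α_i > 1, else 0.
α_i > 1 for i ∈ {2}; NE contributions (0, 7), G = 7.
W^NE = Σw_i − G^NE + (Σα_i)·G^NE = 18 + 1.7·7 = 29.9.
Planner: ∂(Σu_j)/∂g_i = Σα_j − 1 = 1.7 > 0, so everyone contributes w_i; G^SO = 18, W^SO = 18 + 1.7·18 = 48.6.
Deadweight loss = 18.7.

18.7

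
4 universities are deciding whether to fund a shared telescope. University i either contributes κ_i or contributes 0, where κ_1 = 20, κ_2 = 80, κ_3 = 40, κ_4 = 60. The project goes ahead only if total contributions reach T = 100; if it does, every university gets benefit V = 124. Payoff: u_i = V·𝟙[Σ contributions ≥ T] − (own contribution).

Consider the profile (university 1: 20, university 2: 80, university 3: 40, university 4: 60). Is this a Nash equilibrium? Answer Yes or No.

No

Total = 200 ≥ 100: provided.
University 1 (pledges 20, payoff 104): dropping to 0 → total 180, payoff 124. Profitable deviation.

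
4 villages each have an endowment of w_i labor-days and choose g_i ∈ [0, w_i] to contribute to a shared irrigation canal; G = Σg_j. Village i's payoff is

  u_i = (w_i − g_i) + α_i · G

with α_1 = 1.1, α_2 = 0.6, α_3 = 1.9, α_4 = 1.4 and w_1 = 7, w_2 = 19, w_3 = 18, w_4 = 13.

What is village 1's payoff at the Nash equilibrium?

∂u_i/∂g_i = α_i − 1, so village i contributes w_i if α_i > 1, else 0.
α_i > 1 for i ∈ {1, 3, 4}; NE contributions (7, 0, 18, 13), G = 38.
u_1 = (7 − 7) + 1.1·38 = 41.8.

41.8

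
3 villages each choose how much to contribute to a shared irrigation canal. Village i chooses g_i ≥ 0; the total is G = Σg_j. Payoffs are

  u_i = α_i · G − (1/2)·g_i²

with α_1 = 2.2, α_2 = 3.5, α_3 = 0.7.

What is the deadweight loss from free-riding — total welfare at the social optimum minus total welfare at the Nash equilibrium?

Village i's FOC: ∂u_i/∂g_i = α_i − g_i = 0, so g_i* = α_i.
NE contributions = (2.2, 3.5, 0.7); G = 6.4.
W^NE = (Σα)·G − ½Σα_i² = 6.4² − ½·17.58 = 32.17.
Planner sets g_i = Σα_j = 6.4 for every i, so G^SO = 3·6.4 = 19.2.
W^SO = (Σα)·G^SO − ½·3·(Σα)² = (3/2)·6.4² = 61.44.
Deadweight loss = W^SO − W^NE = 29.27.

29.27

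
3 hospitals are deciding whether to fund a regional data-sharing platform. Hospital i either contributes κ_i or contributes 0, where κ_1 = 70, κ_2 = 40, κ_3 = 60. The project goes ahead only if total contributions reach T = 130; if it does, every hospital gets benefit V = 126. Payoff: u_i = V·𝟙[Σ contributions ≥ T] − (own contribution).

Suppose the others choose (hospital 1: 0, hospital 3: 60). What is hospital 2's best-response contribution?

Others' total = 60. Even contributing 40 gives 100 < 130: no benefit either way.
Best response: 0.

0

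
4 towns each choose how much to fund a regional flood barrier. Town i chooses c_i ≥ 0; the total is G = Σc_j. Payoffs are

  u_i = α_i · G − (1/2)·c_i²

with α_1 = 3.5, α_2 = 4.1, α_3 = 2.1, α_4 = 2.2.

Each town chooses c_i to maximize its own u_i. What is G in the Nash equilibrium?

11.9

Town i's FOC: ∂u_i/∂c_i = α_i − c_i = 0, so c_i* = α_i.
NE contributions = (3.5, 4.1, 2.1, 2.2); G = 11.9.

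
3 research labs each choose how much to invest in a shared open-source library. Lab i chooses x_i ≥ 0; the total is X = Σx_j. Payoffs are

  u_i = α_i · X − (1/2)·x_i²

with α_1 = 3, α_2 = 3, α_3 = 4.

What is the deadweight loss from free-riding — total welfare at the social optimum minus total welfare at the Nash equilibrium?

Lab i's FOC: ∂u_i/∂x_i = α_i − x_i = 0, so x_i* = α_i.
NE contributions = (3, 3, 4); X = 10.
W^NE = (Σα)·X − ½Σα_i² = 10² − ½·34 = 83.
Planner sets x_i = Σα_j = 10 for every i, so X^SO = 3·10 = 30.
W^SO = (Σα)·X^SO − ½·3·(Σα)² = (3/2)·10² = 150.
Deadweight loss = W^SO − W^NE = 67.

67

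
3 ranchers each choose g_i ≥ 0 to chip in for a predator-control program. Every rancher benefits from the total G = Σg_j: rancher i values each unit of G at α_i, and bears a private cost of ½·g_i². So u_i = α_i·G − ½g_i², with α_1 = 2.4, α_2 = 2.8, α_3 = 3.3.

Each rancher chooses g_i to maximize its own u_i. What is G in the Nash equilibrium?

Rancher i's FOC: ∂u_i/∂g_i = α_i − g_i = 0, so g_i* = α_i.
NE contributions = (2.4, 2.8, 3.3); G = 8.5.

8.5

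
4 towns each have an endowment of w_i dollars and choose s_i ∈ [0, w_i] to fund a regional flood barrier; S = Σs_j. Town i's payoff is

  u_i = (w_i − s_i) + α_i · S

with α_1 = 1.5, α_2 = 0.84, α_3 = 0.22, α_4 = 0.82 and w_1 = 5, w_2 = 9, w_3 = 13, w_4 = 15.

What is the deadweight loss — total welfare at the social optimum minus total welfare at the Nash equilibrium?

∂u_i/∂s_i = α_i − 1, so town i contributes w_i if α_i > 1, else 0.
α_i > 1 for i ∈ {1}; NE contributions (5, 0, 0, 0), S = 5.
W^NE = Σw_i − S^NE + (Σα_i)·S^NE = 42 + 2.38·5 = 53.9.
Planner: ∂(Σu_j)/∂s_i = Σα_j − 1 = 2.38 > 0, so everyone contributes w_i; S^SO = 42, W^SO = 42 + 2.38·42 = 141.96.
Deadweight loss = 88.06.

88.06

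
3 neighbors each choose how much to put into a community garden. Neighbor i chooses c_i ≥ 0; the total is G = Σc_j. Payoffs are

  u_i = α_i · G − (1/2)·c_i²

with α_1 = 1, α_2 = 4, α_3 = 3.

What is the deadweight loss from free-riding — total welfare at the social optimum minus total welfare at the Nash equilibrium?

Neighbor i's FOC: ∂u_i/∂c_i = α_i − c_i = 0, so c_i* = α_i.
NE contributions = (1, 4, 3); G = 8.
W^NE = (Σα)·G − ½Σα_i² = 8² − ½·26 = 51.
Planner sets c_i = Σα_j = 8 for every i, so G^SO = 3·8 = 24.
W^SO = (Σα)·G^SO − ½·3·(Σα)² = (3/2)·8² = 96.
Deadweight loss = W^SO − W^NE = 45.

45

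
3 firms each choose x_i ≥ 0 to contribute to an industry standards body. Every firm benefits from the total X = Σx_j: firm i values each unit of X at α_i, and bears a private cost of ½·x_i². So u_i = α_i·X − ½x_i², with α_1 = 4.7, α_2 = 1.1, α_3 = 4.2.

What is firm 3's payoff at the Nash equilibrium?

33.18

Firm i's FOC: ∂u_i/∂x_i = α_i − x_i = 0, so x_i* = α_i.
NE contributions = (4.7, 1.1, 4.2); X = 10.
u_3 = α_3·X − ½·(x_3)² = 4.2·10 − ½·4.2² = 33.18.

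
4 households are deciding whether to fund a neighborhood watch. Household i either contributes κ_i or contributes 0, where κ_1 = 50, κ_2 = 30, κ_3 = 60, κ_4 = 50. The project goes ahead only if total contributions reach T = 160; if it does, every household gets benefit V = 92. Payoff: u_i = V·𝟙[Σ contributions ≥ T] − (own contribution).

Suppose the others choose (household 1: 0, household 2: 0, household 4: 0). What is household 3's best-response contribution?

0

Others' total = 0. Even contributing 60 gives 60 < 160: no benefit either way.
Best response: 0.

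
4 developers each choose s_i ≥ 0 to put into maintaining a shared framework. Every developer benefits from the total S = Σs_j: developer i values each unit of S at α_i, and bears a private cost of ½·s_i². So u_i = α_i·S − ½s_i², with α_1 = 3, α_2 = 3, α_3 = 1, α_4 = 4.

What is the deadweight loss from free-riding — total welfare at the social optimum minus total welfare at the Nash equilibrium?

Developer i's FOC: ∂u_i/∂s_i = α_i − s_i = 0, so s_i* = α_i.
NE contributions = (3, 3, 1, 4); S = 11.
W^NE = (Σα)·S − ½Σα_i² = 11² − ½·35 = 103.5.
Planner sets s_i = Σα_j = 11 for every i, so S^SO = 4·11 = 44.
W^SO = (Σα)·S^SO − ½·4·(Σα)² = (4/2)·11² = 242.
Deadweight loss = W^SO − W^NE = 138.5.

138.5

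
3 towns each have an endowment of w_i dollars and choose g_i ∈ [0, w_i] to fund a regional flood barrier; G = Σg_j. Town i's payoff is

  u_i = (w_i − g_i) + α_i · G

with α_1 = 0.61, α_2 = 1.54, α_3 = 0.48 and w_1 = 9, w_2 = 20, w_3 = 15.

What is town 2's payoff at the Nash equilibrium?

30.8

∂u_i/∂g_i = α_i − 1, so town i contributes w_i if α_i > 1, else 0.
α_i > 1 for i ∈ {2}; NE contributions (0, 20, 0), G = 20.
u_2 = (20 − 20) + 1.54·20 = 30.8.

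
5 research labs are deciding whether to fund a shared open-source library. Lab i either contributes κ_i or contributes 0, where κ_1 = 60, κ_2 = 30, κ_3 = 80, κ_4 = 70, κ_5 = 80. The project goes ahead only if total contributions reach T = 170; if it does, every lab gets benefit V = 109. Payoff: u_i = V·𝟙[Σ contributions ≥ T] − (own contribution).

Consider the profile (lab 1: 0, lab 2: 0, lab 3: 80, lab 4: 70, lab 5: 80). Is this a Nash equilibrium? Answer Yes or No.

Total = 230 ≥ 170: provided.
Lab 1 (pledges 0, payoff 109): pledging 60 → total 290, payoff 49. No gain.
Lab 2 (pledges 0, payoff 109): pledging 30 → total 260, payoff 79. No gain.
Lab 3 (pledges 80, payoff 29): dropping to 0 → total 150, payoff 0. No gain.
Lab 4 (pledges 70, payoff 39): dropping to 0 → total 160, payoff 0. No gain.
Lab 5 (pledges 80, payoff 29): dropping to 0 → total 150, payoff 0. No gain.

Yes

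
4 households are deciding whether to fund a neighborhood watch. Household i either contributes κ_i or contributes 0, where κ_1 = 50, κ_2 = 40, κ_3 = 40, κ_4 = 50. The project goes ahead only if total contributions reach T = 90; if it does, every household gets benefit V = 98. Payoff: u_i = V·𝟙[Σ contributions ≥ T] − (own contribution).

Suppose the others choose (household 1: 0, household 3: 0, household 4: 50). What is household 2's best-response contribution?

Others' total = 50. Contributing 40 brings total to 90 ≥ 90: gain V − κ_2 = 58.
Best response: 40.

40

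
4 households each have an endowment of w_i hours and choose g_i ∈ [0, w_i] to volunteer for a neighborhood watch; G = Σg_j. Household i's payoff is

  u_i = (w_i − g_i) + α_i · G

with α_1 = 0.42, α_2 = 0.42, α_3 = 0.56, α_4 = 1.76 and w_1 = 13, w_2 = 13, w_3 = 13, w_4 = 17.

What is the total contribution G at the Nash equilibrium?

17

∂u_i/∂g_i = α_i − 1, so household i contributes w_i if α_i > 1, else 0.
α_i > 1 for i ∈ {4}; NE contributions (0, 0, 0, 17), G = 17.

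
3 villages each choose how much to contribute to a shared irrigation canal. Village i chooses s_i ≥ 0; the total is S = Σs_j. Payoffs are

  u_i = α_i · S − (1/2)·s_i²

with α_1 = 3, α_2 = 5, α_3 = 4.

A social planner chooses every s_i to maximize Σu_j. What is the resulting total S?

36

Planner FOC: ∂(Σu_j)/∂s_i = (Σα_j) − s_i = 0, so s_i^SO = Σα_j = 12 for every i; S^SO = 36.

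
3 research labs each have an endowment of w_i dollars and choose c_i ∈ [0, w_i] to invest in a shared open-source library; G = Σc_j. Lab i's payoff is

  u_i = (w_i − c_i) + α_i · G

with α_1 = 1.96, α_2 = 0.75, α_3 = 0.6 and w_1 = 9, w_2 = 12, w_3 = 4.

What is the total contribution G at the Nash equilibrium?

9

∂u_i/∂c_i = α_i − 1, so lab i contributes w_i if α_i > 1, else 0.
α_i > 1 for i ∈ {1}; NE contributions (9, 0, 0), G = 9.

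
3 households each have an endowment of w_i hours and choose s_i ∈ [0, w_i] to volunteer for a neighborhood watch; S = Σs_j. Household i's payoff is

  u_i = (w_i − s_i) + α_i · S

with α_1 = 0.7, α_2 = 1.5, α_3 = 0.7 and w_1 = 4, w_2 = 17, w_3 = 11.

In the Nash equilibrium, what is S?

17

∂u_i/∂s_i = α_i − 1, so household i contributes w_i if α_i > 1, else 0.
α_i > 1 for i ∈ {2}; NE contributions (0, 17, 0), S = 17.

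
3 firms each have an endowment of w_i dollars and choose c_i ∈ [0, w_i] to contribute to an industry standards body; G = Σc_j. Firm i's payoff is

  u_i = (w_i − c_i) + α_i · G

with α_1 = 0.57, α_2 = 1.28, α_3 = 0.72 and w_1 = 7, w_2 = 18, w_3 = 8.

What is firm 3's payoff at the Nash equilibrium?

20.96

∂u_i/∂c_i = α_i − 1, so firm i contributes w_i if α_i > 1, else 0.
α_i > 1 for i ∈ {2}; NE contributions (0, 18, 0), G = 18.
u_3 = (8 − 0) + 0.72·18 = 20.96.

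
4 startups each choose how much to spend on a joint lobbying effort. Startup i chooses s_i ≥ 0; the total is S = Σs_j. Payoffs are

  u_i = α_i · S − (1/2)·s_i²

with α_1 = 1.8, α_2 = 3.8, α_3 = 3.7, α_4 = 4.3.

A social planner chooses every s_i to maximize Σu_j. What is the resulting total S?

54.4

Planner FOC: ∂(Σu_j)/∂s_i = (Σα_j) − s_i = 0, so s_i^SO = Σα_j = 13.6 for every i; S^SO = 54.4.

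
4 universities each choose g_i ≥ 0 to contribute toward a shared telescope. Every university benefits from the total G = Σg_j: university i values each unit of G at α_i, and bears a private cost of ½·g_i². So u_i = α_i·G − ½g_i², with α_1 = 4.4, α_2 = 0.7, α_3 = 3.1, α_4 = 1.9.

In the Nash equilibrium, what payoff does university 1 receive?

34.76

University i's FOC: ∂u_i/∂g_i = α_i − g_i = 0, so g_i* = α_i.
NE contributions = (4.4, 0.7, 3.1, 1.9); G = 10.1.
u_1 = α_1·G − ½·(g_1)² = 4.4·10.1 − ½·4.4² = 34.76.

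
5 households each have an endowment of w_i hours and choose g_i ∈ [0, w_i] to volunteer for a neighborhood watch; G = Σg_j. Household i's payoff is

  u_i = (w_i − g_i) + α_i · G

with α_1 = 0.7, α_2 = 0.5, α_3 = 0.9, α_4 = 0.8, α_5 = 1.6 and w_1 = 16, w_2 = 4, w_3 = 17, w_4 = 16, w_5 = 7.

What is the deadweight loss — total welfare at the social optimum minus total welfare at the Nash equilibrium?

∂u_i/∂g_i = α_i − 1, so household i contributes w_i if α_i > 1, else 0.
α_i > 1 for i ∈ {5}; NE contributions (0, 0, 0, 0, 7), G = 7.
W^NE = Σw_i − G^NE + (Σα_i)·G^NE = 60 + 3.5·7 = 84.5.
Planner: ∂(Σu_j)/∂g_i = Σα_j − 1 = 3.5 > 0, so everyone contributes w_i; G^SO = 60, W^SO = 60 + 3.5·60 = 270.
Deadweight loss = 185.5.

185.5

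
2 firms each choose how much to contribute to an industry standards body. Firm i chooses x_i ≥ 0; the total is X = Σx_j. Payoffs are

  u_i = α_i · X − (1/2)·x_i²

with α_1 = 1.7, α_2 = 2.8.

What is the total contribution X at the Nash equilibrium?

Firm i's FOC: ∂u_i/∂x_i = α_i − x_i = 0, so x_i* = α_i.
NE contributions = (1.7, 2.8); X = 4.5.

4.5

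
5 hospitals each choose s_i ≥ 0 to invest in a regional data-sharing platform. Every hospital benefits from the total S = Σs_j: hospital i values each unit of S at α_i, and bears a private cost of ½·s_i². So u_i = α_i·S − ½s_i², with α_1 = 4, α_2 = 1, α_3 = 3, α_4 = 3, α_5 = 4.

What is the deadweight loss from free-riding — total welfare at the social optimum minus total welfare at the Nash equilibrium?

363

Hospital i's FOC: ∂u_i/∂s_i = α_i − s_i = 0, so s_i* = α_i.
NE contributions = (4, 1, 3, 3, 4); S = 15.
W^NE = (Σα)·S − ½Σα_i² = 15² − ½·51 = 199.5.
Planner sets s_i = Σα_j = 15 for every i, so S^SO = 5·15 = 75.
W^SO = (Σα)·S^SO − ½·5·(Σα)² = (5/2)·15² = 562.5.
Deadweight loss = W^SO − W^NE = 363.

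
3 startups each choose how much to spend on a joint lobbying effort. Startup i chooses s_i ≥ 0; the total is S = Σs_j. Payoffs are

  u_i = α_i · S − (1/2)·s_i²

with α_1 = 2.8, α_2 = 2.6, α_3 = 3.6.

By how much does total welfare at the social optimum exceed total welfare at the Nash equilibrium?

Startup i's FOC: ∂u_i/∂s_i = α_i − s_i = 0, so s_i* = α_i.
NE contributions = (2.8, 2.6, 3.6); S = 9.
W^NE = (Σα)·S − ½Σα_i² = 9² − ½·27.56 = 67.22.
Planner sets s_i = Σα_j = 9 for every i, so S^SO = 3·9 = 27.
W^SO = (Σα)·S^SO − ½·3·(Σα)² = (3/2)·9² = 121.5.
Deadweight loss = W^SO − W^NE = 54.28.

54.28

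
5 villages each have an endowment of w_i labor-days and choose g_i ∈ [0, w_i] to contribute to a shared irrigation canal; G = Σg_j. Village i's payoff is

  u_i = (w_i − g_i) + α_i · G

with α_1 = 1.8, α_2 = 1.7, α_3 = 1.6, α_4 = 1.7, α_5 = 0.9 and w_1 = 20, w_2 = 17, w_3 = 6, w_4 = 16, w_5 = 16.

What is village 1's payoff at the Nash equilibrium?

∂u_i/∂g_i = α_i − 1, so village i contributes w_i if α_i > 1, else 0.
α_i > 1 for i ∈ {1, 2, 3, 4}; NE contributions (20, 17, 6, 16, 0), G = 59.
u_1 = (20 − 20) + 1.8·59 = 106.2.

106.2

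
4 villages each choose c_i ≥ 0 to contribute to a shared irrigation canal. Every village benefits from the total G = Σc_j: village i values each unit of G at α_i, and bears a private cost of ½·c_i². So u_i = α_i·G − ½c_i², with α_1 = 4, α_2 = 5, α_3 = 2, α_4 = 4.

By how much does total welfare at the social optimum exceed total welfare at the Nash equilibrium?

Village i's FOC: ∂u_i/∂c_i = α_i − c_i = 0, so c_i* = α_i.
NE contributions = (4, 5, 2, 4); G = 15.
W^NE = (Σα)·G − ½Σα_i² = 15² − ½·61 = 194.5.
Planner sets c_i = Σα_j = 15 for every i, so G^SO = 4·15 = 60.
W^SO = (Σα)·G^SO − ½·4·(Σα)² = (4/2)·15² = 450.
Deadweight loss = W^SO − W^NE = 255.5.

255.5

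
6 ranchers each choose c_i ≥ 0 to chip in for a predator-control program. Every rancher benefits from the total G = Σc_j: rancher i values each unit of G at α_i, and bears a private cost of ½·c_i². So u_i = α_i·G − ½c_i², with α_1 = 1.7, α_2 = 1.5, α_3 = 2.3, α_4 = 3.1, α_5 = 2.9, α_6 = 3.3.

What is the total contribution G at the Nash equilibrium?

Rancher i's FOC: ∂u_i/∂c_i = α_i − c_i = 0, so c_i* = α_i.
NE contributions = (1.7, 1.5, 2.3, 3.1, 2.9, 3.3); G = 14.8.

14.8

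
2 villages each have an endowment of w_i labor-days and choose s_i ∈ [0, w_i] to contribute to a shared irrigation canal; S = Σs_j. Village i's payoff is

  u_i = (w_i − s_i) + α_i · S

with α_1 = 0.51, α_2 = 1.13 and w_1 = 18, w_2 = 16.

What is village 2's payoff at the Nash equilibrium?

∂u_i/∂s_i = α_i − 1, so village i contributes w_i if α_i > 1, else 0.
α_i > 1 for i ∈ {2}; NE contributions (0, 16), S = 16.
u_2 = (16 − 16) + 1.13·16 = 18.08.

18.08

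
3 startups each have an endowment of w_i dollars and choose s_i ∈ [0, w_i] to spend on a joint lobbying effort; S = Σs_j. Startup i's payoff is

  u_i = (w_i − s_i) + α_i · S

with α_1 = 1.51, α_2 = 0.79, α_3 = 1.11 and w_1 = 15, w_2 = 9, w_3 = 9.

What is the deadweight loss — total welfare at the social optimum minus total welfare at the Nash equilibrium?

21.69

∂u_i/∂s_i = α_i − 1, so startup i contributes w_i if α_i > 1, else 0.
α_i > 1 for i ∈ {1, 3}; NE contributions (15, 0, 9), S = 24.
W^NE = Σw_i − S^NE + (Σα_i)·S^NE = 33 + 2.41·24 = 90.84.
Planner: ∂(Σu_j)/∂s_i = Σα_j − 1 = 2.41 > 0, so everyone contributes w_i; S^SO = 33, W^SO = 33 + 2.41·33 = 112.53.
Deadweight loss = 21.69.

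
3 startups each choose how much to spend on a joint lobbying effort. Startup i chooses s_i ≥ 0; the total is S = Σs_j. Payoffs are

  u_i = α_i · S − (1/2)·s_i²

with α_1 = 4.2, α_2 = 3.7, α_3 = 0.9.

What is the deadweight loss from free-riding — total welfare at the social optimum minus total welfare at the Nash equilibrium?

54.79

Startup i's FOC: ∂u_i/∂s_i = α_i − s_i = 0, so s_i* = α_i.
NE contributions = (4.2, 3.7, 0.9); S = 8.8.
W^NE = (Σα)·S − ½Σα_i² = 8.8² − ½·32.14 = 61.37.
Planner sets s_i = Σα_j = 8.8 for every i, so S^SO = 3·8.8 = 26.4.
W^SO = (Σα)·S^SO − ½·3·(Σα)² = (3/2)·8.8² = 116.16.
Deadweight loss = W^SO − W^NE = 54.79.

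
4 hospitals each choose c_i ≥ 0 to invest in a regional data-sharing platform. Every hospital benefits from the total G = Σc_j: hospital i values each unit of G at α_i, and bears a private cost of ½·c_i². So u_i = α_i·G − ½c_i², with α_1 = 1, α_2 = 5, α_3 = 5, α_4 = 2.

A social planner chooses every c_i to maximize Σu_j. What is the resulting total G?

52

Planner FOC: ∂(Σu_j)/∂c_i = (Σα_j) − c_i = 0, so c_i^SO = Σα_j = 13 for every i; G^SO = 52.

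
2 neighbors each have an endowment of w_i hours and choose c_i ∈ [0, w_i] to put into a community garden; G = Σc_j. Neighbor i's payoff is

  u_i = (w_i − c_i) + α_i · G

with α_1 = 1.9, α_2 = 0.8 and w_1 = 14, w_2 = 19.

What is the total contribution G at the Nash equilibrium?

∂u_i/∂c_i = α_i − 1, so neighbor i contributes w_i if α_i > 1, else 0.
α_i > 1 for i ∈ {1}; NE contributions (14, 0), G = 14.

14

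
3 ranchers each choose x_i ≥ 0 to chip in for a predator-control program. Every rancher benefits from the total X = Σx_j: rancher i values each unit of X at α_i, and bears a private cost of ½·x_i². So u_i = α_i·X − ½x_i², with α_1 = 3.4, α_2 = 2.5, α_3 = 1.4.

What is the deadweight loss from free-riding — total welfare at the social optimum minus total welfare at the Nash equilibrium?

Rancher i's FOC: ∂u_i/∂x_i = α_i − x_i = 0, so x_i* = α_i.
NE contributions = (3.4, 2.5, 1.4); X = 7.3.
W^NE = (Σα)·X − ½Σα_i² = 7.3² − ½·19.77 = 43.405.
Planner sets x_i = Σα_j = 7.3 for every i, so X^SO = 3·7.3 = 21.9.
W^SO = (Σα)·X^SO − ½·3·(Σα)² = (3/2)·7.3² = 79.935.
Deadweight loss = W^SO − W^NE = 36.53.

36.53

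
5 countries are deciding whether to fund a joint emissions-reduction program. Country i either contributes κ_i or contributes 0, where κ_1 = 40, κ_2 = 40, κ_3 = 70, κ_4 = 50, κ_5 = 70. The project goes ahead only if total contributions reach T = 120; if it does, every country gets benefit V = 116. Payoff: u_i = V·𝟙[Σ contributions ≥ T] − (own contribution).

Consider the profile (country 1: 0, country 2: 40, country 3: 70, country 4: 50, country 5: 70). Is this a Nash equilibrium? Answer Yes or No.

Total = 230 ≥ 120: provided.
Country 1 (pledges 0, payoff 116): pledging 40 → total 270, payoff 76. No gain.
Country 2 (pledges 40, payoff 76): dropping to 0 → total 190, payoff 116. Profitable deviation.

No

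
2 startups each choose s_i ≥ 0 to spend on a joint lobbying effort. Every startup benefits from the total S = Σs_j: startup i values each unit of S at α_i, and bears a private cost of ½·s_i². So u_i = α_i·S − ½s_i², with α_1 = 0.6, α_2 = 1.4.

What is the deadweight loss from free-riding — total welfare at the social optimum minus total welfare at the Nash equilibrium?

1.16

Startup i's FOC: ∂u_i/∂s_i = α_i − s_i = 0, so s_i* = α_i.
NE contributions = (0.6, 1.4); S = 2.
W^NE = (Σα)·S − ½Σα_i² = 2² − ½·2.32 = 2.84.
Planner sets s_i = Σα_j = 2 for every i, so S^SO = 2·2 = 4.
W^SO = (Σα)·S^SO − ½·2·(Σα)² = (2/2)·2² = 4.
Deadweight loss = W^SO − W^NE = 1.16.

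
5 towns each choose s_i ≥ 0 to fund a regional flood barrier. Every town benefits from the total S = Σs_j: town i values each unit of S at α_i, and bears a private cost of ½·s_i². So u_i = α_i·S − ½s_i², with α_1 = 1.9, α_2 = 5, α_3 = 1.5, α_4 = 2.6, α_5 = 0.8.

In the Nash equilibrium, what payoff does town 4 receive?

Town i's FOC: ∂u_i/∂s_i = α_i − s_i = 0, so s_i* = α_i.
NE contributions = (1.9, 5, 1.5, 2.6, 0.8); S = 11.8.
u_4 = α_4·S − ½·(s_4)² = 2.6·11.8 − ½·2.6² = 27.3.

27.3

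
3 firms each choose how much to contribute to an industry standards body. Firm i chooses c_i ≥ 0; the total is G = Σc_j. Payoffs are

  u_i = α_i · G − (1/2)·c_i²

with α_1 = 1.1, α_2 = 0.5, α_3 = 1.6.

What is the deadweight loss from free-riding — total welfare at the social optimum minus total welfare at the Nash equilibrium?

7.13

Firm i's FOC: ∂u_i/∂c_i = α_i − c_i = 0, so c_i* = α_i.
NE contributions = (1.1, 0.5, 1.6); G = 3.2.
W^NE = (Σα)·G − ½Σα_i² = 3.2² − ½·4.02 = 8.23.
Planner sets c_i = Σα_j = 3.2 for every i, so G^SO = 3·3.2 = 9.6.
W^SO = (Σα)·G^SO − ½·3·(Σα)² = (3/2)·3.2² = 15.36.
Deadweight loss = W^SO − W^NE = 7.13.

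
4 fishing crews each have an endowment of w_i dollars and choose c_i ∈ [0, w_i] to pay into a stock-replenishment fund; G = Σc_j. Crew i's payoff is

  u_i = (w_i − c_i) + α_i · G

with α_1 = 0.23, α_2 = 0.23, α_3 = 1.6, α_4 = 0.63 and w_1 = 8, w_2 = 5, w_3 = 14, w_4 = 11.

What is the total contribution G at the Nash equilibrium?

∂u_i/∂c_i = α_i − 1, so crew i contributes w_i if α_i > 1, else 0.
α_i > 1 for i ∈ {3}; NE contributions (0, 0, 14, 0), G = 14.

14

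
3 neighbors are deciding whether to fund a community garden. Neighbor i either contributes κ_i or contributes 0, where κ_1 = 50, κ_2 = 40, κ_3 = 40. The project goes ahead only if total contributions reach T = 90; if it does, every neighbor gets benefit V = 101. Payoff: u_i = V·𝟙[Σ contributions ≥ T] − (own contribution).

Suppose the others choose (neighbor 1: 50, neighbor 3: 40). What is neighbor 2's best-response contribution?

Others' total = 90 ≥ 90; contributing adds cost 40 for no extra benefit.
Best response: 0.

0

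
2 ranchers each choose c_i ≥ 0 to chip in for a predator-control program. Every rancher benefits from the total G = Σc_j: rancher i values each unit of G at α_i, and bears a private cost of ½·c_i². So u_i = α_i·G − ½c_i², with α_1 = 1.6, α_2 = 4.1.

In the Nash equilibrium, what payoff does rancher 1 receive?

7.84

Rancher i's FOC: ∂u_i/∂c_i = α_i − c_i = 0, so c_i* = α_i.
NE contributions = (1.6, 4.1); G = 5.7.
u_1 = α_1·G − ½·(c_1)² = 1.6·5.7 − ½·1.6² = 7.84.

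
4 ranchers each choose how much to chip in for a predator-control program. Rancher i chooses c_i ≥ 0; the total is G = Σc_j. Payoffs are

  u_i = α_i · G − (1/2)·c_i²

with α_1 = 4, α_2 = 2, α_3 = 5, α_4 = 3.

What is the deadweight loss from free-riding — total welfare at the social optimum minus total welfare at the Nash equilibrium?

223

Rancher i's FOC: ∂u_i/∂c_i = α_i − c_i = 0, so c_i* = α_i.
NE contributions = (4, 2, 5, 3); G = 14.
W^NE = (Σα)·G − ½Σα_i² = 14² − ½·54 = 169.
Planner sets c_i = Σα_j = 14 for every i, so G^SO = 4·14 = 56.
W^SO = (Σα)·G^SO − ½·4·(Σα)² = (4/2)·14² = 392.
Deadweight loss = W^SO − W^NE = 223.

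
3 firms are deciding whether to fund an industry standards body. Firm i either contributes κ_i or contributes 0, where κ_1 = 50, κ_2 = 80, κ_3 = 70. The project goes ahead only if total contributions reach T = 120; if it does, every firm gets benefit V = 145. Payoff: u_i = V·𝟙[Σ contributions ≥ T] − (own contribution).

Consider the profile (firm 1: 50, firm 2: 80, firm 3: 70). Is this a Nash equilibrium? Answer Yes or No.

No

Total = 200 ≥ 120: provided.
Firm 1 (pledges 50, payoff 95): dropping to 0 → total 150, payoff 145. Profitable deviation.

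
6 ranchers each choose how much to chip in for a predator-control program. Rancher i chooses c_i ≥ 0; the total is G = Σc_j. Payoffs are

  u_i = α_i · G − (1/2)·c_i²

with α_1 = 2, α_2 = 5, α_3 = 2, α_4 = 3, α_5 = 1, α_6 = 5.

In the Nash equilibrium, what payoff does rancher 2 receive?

Rancher i's FOC: ∂u_i/∂c_i = α_i − c_i = 0, so c_i* = α_i.
NE contributions = (2, 5, 2, 3, 1, 5); G = 18.
u_2 = α_2·G − ½·(c_2)² = 5·18 − ½·5² = 77.5.

77.5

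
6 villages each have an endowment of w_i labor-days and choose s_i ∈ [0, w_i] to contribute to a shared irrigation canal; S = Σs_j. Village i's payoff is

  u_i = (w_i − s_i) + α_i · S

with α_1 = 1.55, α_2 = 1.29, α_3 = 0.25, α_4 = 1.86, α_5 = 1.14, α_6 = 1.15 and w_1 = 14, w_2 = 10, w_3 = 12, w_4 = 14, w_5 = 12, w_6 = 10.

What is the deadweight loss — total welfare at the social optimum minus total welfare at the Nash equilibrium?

74.88

∂u_i/∂s_i = α_i − 1, so village i contributes w_i if α_i > 1, else 0.
α_i > 1 for i ∈ {1, 2, 4, 5, 6}; NE contributions (14, 10, 0, 14, 12, 10), S = 60.
W^NE = Σw_i − S^NE + (Σα_i)·S^NE = 72 + 6.24·60 = 446.4.
Planner: ∂(Σu_j)/∂s_i = Σα_j − 1 = 6.24 > 0, so everyone contributes w_i; S^SO = 72, W^SO = 72 + 6.24·72 = 521.28.
Deadweight loss = 74.88.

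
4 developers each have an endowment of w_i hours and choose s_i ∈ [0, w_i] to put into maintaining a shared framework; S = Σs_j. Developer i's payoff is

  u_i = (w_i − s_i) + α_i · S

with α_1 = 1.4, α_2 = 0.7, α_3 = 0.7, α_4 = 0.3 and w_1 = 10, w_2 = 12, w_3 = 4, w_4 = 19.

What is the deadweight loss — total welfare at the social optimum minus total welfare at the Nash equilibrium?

73.5

∂u_i/∂s_i = α_i − 1, so developer i contributes w_i if α_i > 1, else 0.
α_i > 1 for i ∈ {1}; NE contributions (10, 0, 0, 0), S = 10.
W^NE = Σw_i − S^NE + (Σα_i)·S^NE = 45 + 2.1·10 = 66.
Planner: ∂(Σu_j)/∂s_i = Σα_j − 1 = 2.1 > 0, so everyone contributes w_i; S^SO = 45, W^SO = 45 + 2.1·45 = 139.5.
Deadweight loss = 73.5.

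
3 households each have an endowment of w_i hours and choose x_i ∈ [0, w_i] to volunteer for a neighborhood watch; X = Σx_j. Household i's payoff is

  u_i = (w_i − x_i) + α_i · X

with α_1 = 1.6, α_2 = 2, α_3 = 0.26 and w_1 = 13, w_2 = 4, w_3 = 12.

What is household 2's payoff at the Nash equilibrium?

∂u_i/∂x_i = α_i − 1, so household i contributes w_i if α_i > 1, else 0.
α_i > 1 for i ∈ {1, 2}; NE contributions (13, 4, 0), X = 17.
u_2 = (4 − 4) + 2·17 = 34.

34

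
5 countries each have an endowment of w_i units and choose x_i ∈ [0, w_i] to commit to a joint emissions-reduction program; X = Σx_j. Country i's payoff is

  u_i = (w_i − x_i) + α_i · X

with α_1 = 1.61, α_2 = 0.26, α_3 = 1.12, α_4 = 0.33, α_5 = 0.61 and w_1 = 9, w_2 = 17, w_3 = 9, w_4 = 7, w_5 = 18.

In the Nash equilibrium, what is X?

18

∂u_i/∂x_i = α_i − 1, so country i contributes w_i if α_i > 1, else 0.
α_i > 1 for i ∈ {1, 3}; NE contributions (9, 0, 9, 0, 0), X = 18.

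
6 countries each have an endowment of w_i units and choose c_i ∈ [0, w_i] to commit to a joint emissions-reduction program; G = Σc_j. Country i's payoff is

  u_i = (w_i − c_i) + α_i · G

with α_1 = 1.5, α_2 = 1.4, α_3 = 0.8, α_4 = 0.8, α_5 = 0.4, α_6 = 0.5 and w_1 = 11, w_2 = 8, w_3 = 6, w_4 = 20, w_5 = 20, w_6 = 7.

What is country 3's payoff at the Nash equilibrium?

∂u_i/∂c_i = α_i − 1, so country i contributes w_i if α_i > 1, else 0.
α_i > 1 for i ∈ {1, 2}; NE contributions (11, 8, 0, 0, 0, 0), G = 19.
u_3 = (6 − 0) + 0.8·19 = 21.2.

21.2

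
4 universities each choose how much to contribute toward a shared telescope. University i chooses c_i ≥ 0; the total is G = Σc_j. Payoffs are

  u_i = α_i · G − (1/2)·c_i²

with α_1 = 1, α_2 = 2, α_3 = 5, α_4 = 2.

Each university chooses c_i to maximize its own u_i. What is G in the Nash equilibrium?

University i's FOC: ∂u_i/∂c_i = α_i − c_i = 0, so c_i* = α_i.
NE contributions = (1, 2, 5, 2); G = 10.

10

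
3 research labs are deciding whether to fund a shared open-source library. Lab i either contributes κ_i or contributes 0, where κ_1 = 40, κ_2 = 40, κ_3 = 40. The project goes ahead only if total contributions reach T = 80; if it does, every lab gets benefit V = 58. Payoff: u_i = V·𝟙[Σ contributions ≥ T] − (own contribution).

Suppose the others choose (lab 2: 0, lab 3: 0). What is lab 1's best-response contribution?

Others' total = 0. Even contributing 40 gives 40 < 80: no benefit either way.
Best response: 0.

0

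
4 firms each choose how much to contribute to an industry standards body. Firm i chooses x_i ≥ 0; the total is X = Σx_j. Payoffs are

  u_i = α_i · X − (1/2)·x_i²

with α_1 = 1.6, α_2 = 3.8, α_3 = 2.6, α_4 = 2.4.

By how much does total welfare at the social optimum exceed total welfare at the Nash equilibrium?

122.92

Firm i's FOC: ∂u_i/∂x_i = α_i − x_i = 0, so x_i* = α_i.
NE contributions = (1.6, 3.8, 2.6, 2.4); X = 10.4.
W^NE = (Σα)·X − ½Σα_i² = 10.4² − ½·29.52 = 93.4.
Planner sets x_i = Σα_j = 10.4 for every i, so X^SO = 4·10.4 = 41.6.
W^SO = (Σα)·X^SO − ½·4·(Σα)² = (4/2)·10.4² = 216.32.
Deadweight loss = W^SO − W^NE = 122.92.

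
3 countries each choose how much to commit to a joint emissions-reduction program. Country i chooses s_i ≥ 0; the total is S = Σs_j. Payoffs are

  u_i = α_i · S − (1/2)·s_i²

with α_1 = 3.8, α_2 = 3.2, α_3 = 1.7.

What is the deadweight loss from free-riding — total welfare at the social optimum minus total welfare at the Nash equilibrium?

Country i's FOC: ∂u_i/∂s_i = α_i − s_i = 0, so s_i* = α_i.
NE contributions = (3.8, 3.2, 1.7); S = 8.7.
W^NE = (Σα)·S − ½Σα_i² = 8.7² − ½·27.57 = 61.905.
Planner sets s_i = Σα_j = 8.7 for every i, so S^SO = 3·8.7 = 26.1.
W^SO = (Σα)·S^SO − ½·3·(Σα)² = (3/2)·8.7² = 113.535.
Deadweight loss = W^SO − W^NE = 51.63.

51.63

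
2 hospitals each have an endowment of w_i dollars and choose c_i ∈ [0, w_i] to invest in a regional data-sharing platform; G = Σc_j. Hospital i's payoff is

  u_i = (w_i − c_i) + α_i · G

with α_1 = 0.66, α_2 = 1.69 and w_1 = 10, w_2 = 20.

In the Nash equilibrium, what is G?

20

∂u_i/∂c_i = α_i − 1, so hospital i contributes w_i if α_i > 1, else 0.
α_i > 1 for i ∈ {2}; NE contributions (0, 20), G = 20.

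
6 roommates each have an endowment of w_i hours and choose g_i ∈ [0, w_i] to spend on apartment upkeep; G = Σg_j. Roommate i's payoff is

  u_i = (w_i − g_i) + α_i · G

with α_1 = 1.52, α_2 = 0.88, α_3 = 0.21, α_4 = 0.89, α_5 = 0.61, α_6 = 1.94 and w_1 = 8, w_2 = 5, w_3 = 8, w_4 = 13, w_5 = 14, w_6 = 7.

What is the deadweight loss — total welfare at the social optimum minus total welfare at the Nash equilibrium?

202

∂u_i/∂g_i = α_i − 1, so roommate i contributes w_i if α_i > 1, else 0.
α_i > 1 for i ∈ {1, 6}; NE contributions (8, 0, 0, 0, 0, 7), G = 15.
W^NE = Σw_i − G^NE + (Σα_i)·G^NE = 55 + 5.05·15 = 130.75.
Planner: ∂(Σu_j)/∂g_i = Σα_j − 1 = 5.05 > 0, so everyone contributes w_i; G^SO = 55, W^SO = 55 + 5.05·55 = 332.75.
Deadweight loss = 202.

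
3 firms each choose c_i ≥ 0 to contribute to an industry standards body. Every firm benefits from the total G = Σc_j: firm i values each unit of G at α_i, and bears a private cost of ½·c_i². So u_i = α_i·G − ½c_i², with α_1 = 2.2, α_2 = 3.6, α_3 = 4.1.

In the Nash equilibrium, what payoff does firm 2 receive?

29.16

Firm i's FOC: ∂u_i/∂c_i = α_i − c_i = 0, so c_i* = α_i.
NE contributions = (2.2, 3.6, 4.1); G = 9.9.
u_2 = α_2·G − ½·(c_2)² = 3.6·9.9 − ½·3.6² = 29.16.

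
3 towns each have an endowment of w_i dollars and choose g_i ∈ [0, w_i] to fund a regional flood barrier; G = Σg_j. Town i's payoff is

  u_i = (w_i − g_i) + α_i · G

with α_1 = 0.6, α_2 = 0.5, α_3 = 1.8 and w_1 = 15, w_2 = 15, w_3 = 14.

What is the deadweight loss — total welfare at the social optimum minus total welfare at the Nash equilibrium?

∂u_i/∂g_i = α_i − 1, so town i contributes w_i if α_i > 1, else 0.
α_i > 1 for i ∈ {3}; NE contributions (0, 0, 14), G = 14.
W^NE = Σw_i − G^NE + (Σα_i)·G^NE = 44 + 1.9·14 = 70.6.
Planner: ∂(Σu_j)/∂g_i = Σα_j − 1 = 1.9 > 0, so everyone contributes w_i; G^SO = 44, W^SO = 44 + 1.9·44 = 127.6.
Deadweight loss = 57.

57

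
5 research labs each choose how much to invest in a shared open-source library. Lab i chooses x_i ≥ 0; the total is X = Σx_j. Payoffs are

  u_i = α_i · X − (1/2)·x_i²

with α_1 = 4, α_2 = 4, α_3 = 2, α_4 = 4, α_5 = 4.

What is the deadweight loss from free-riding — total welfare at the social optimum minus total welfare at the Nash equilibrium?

520

Lab i's FOC: ∂u_i/∂x_i = α_i − x_i = 0, so x_i* = α_i.
NE contributions = (4, 4, 2, 4, 4); X = 18.
W^NE = (Σα)·X − ½Σα_i² = 18² − ½·68 = 290.
Planner sets x_i = Σα_j = 18 for every i, so X^SO = 5·18 = 90.
W^SO = (Σα)·X^SO − ½·5·(Σα)² = (5/2)·18² = 810.
Deadweight loss = W^SO − W^NE = 520.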